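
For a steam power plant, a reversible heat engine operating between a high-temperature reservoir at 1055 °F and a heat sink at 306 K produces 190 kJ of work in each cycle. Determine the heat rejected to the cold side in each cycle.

Q_C ≈ 108.6 kJ

T_H = 1055 °F → (1055 − 32) × 5/9 = 568.33 °C = 841.48 K.
For a reversible engine, η = 1 − T_C/T_H = 1 − 306.00/841.48 = 0.6364.
Since Q_C/Q_H = T_C/T_H and Q_H = W/η, Q_C = W·T_C/(T_H − T_C) = 190 × 306.00/535.48 = 108.6 kJ.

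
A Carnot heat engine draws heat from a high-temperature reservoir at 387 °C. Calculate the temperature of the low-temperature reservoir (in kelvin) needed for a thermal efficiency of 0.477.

T_H = 387 °C → 387 + 273.15 = 660.15 K.
From η = 1 − T_C/T_H, T_C = T_H·(1 − η) = 660.15 × (1 − 0.477) = 345 K.

T_C ≈ 345 K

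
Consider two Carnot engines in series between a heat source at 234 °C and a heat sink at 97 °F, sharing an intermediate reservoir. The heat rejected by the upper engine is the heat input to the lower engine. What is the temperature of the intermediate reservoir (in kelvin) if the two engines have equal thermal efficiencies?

T_H = 234 °C → 234 + 273.15 = 507.15 K.
T_C = 97 °F → (97 − 32) × 5/9 = 36.11 °C = 309.26 K.
Equal efficiencies require 1 − T_m/T_H = 1 − T_C/T_m, i.e. T_m/T_H = T_C/T_m, so T_m = √(T_H·T_C) = √(507.15 × 309.26) = 396 K.

T_m ≈ 396 K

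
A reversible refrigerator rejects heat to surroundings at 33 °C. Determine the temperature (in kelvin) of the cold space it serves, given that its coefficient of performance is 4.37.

T_C ≈ 249 K

T_H = 33 °C → 33 + 273.15 = 306.15 K.
COP_R = T_C/(T_H − T_C) ⇒ T_C = T_H·COP_R/(1 + COP_R) = 306.15 × 4.37/(1 + 4.37) = 249 K.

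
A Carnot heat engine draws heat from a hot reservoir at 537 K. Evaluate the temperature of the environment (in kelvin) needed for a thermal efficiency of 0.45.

T_C ≈ 295 K

From η = 1 − T_C/T_H, T_C = T_H·(1 − η) = 537.00 × (1 − 0.45) = 295 K.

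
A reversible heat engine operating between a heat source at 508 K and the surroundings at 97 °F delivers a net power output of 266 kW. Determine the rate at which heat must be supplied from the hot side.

Q̇_H ≈ 680 kW

T_C = 97 °F → (97 − 32) × 5/9 = 36.11 °C = 309.26 K.
The Carnot efficiency is η = 1 − T_C/T_H = 1 − 309.26/508.00 = 0.3912.
Q_H = W/η = 266/0.3912 = 680 kW.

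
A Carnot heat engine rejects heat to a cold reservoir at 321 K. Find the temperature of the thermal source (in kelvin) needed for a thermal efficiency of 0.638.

From η = 1 − T_C/T_H, solving for T_H gives T_H = T_C/(1 − η) = 321.00/(1 − 0.638) = 886.7 K.

T_H ≈ 886.7 K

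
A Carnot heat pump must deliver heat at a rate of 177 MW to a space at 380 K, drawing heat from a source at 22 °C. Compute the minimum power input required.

T_C = 22 °C → 22 + 273.15 = 295.15 K.
Reversible heating COP: COP_HP = T_H/(T_H − T_C) = 380.00/84.85 = 4.4785.
W = Q_H/COP_HP = 177/4.4785 = 39.5 MW.

Ẇ_in ≈ 39.5 MW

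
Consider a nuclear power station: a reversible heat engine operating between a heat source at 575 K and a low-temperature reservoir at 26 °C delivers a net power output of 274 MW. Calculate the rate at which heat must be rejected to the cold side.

Q̇_C ≈ 297 MW

T_C = 26 °C → 26 + 273.15 = 299.15 K.
For a reversible engine, η = 1 − T_C/T_H = 1 − 299.15/575.00 = 0.4797.
Since Q_C/Q_H = T_C/T_H and Q_H = W/η, Q_C = W·T_C/(T_H − T_C) = 274 × 299.15/275.85 = 297 MW.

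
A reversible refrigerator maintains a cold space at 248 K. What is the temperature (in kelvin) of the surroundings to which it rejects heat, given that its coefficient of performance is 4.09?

COP_R = T_C/(T_H − T_C) ⇒ T_H = T_C·(1 + 1/COP_R) = 248.00 × (1 + 1/4.09) = 309 K.

T_H ≈ 309 K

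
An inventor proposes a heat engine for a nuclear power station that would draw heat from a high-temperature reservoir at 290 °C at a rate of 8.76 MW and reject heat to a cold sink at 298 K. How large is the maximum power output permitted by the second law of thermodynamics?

Ẇ_max ≈ 4.12 MW

T_H = 290 °C → 290 + 273.15 = 563.15 K.
The second-law ceiling is the Carnot efficiency, η_max = 1 − T_C/T_H = 1 − 298.00/563.15 = 0.4708.
W_max = η_max · Q_H = 0.4708 × 8.76 = 4.12 MW.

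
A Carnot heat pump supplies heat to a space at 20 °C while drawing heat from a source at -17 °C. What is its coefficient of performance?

T_H = 20 °C → 20 + 273.15 = 293.15 K.
T_C = -17 °C → -17 + 273.15 = 256.15 K.
COP_HP = T_H/(T_H − T_C) = 293.15/(293.15 − 256.15) = 7.92.

COP_HP ≈ 7.92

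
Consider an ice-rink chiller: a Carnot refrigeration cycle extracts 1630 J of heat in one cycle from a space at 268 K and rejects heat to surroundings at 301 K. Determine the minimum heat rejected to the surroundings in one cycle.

For a reversible cycle Q_H/Q_C = T_H/T_C, so Q_H = Q_C·T_H/T_C = 1630 × 301.00/268.00 = 1830 J.

Q_H ≈ 1830 J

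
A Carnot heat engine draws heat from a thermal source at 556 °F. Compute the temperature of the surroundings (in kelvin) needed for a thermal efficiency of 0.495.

T_H = 556 °F → (556 − 32) × 5/9 = 291.11 °C = 564.26 K.
From η = 1 − T_C/T_H, T_C = T_H·(1 − η) = 564.26 × (1 − 0.495) = 285.0 K.

T_C ≈ 285.0 K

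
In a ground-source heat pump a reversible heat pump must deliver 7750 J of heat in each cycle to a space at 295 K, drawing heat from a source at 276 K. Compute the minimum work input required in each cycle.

COP_HP = T_H/(T_H − T_C) = 295.00/19.00 = 15.5263.
W = Q_H/COP_HP = 7750/15.5263 = 499 J.

W_in ≈ 499 J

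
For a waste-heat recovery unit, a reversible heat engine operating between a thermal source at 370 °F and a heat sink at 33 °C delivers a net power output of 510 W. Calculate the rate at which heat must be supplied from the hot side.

T_H = 370 °F → (370 − 32) × 5/9 = 187.78 °C = 460.93 K.
T_C = 33 °C → 33 + 273.15 = 306.15 K.
The Carnot efficiency is η = 1 − T_C/T_H = 1 − 306.15/460.93 = 0.3358.
Q_H = W/η = 510/0.3358 = 1520 W.

Q̇_H ≈ 1520 W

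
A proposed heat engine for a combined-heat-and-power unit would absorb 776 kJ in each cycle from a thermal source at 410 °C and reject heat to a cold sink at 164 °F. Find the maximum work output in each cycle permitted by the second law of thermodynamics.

T_H = 410 °C → 410 + 273.15 = 683.15 K.
T_C = 164 °F → (164 − 32) × 5/9 = 73.33 °C = 346.48 K.
By the Carnot theorem, η_max = 1 − T_C/T_H = 1 − 346.48/683.15 = 0.4928.
W_max = η_max · Q_H = 0.4928 × 776 = 382.4 kJ.

W_max ≈ 382.4 kJ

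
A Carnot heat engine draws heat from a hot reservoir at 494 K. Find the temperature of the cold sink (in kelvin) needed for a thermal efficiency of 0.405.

From η = 1 − T_C/T_H, T_C = T_H·(1 − η) = 494.00 × (1 − 0.405) = 294 K.

T_C ≈ 294 K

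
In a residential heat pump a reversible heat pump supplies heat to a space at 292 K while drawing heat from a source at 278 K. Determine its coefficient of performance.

COP_HP = T_H/(T_H − T_C) = 292.00/(292.00 − 278.00) = 20.86.

COP_HP ≈ 20.86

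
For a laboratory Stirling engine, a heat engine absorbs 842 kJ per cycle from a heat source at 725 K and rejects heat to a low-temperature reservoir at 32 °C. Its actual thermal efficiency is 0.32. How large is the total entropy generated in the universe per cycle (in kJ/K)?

ΔS_univ ≈ 0.715 kJ/K

T_C = 32 °C → 32 + 273.15 = 305.15 K.
W = η·Q_H = 0.32 × 842 = 269.4 kJ, so Q_C = Q_H − W = 572.6 kJ.
Entropy balance on the reservoirs: −Q_H/T_H = -1.161 kJ/K, +Q_C/T_C = 1.876 kJ/K.
ΔS_univ = −Q_H/T_H + Q_C/T_C = 0.715 kJ/K (> 0, since η = 0.32 < η_Carnot = 0.579).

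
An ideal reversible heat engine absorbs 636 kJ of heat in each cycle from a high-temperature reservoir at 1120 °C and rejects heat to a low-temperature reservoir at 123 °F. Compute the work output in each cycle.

T_H = 1120 °C → 1120 + 273.15 = 1393.15 K.
T_C = 123 °F → (123 − 32) × 5/9 = 50.56 °C = 323.71 K.
The Carnot efficiency is η = 1 − T_C/T_H = 1 − 323.71/1393.15 = 0.7676.
W = η·Q_H = 0.7676 × 636 = 488.2 kJ.

W ≈ 488.2 kJ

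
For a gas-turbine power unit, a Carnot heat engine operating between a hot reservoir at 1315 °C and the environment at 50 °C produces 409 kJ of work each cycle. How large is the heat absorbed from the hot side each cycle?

T_H = 1315 °C → 1315 + 273.15 = 1588.15 K.
T_C = 50 °C → 50 + 273.15 = 323.15 K.
η_rev = 1 − T_C/T_H = 1 − 323.15/1588.15 = 0.7965.
Q_H = W/η = 409/0.7965 = 513 kJ.

Q_H ≈ 513 kJ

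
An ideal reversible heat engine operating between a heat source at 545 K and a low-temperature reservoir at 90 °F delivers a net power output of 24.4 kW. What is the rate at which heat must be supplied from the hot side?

Q̇_H ≈ 55.49 kW

T_C = 90 °F → (90 − 32) × 5/9 = 32.22 °C = 305.37 K.
Since the cycle is reversible, η = 1 − T_C/T_H = 1 − 305.37/545.00 = 0.4397.
Q_H = W/η = 24.4/0.4397 = 55.49 kW.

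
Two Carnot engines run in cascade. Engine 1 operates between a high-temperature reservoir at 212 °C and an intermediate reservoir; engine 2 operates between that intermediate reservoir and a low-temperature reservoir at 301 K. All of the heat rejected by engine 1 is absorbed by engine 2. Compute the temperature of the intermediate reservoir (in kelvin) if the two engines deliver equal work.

T_m ≈ 393 K

T_H = 212 °C → 212 + 273.15 = 485.15 K.
For reversible stages Q_m = Q_H·(T_m/T_H). Setting W₁ = Q_H(1 − T_m/T_H) equal to W₂ = Q_m(1 − T_C/T_m) = Q_H·(T_m − T_C)/T_H gives T_H − T_m = T_m − T_C, so T_m = (T_H + T_C)/2 = (485.15 + 301.00)/2 = 393 K.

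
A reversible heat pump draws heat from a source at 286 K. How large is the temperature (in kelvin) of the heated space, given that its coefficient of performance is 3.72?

COP_HP = T_H/(T_H − T_C) ⇒ T_H = T_C·COP_HP/(COP_HP − 1) = 286.00 × 3.72/(3.72 − 1) = 391.1 K.

T_H ≈ 391.1 K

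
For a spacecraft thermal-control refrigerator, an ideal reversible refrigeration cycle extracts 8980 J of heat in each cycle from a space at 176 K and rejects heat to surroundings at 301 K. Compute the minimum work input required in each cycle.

Carnot COP: COP_R = T_C/(T_H − T_C) = 176.00/125.00 = 1.4080.
W = Q_C/COP_R = 8980/1.4080 = 6378 J.

W_in ≈ 6378 J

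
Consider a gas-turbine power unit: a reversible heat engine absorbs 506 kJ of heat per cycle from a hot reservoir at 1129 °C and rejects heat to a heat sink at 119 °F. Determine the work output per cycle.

W ≈ 390 kJ

T_H = 1129 °C → 1129 + 273.15 = 1402.15 K.
T_C = 119 °F → (119 − 32) × 5/9 = 48.33 °C = 321.48 K.
Carnot efficiency: η = 1 − T_C/T_H = 1 − 321.48/1402.15 = 0.7707.
W = η·Q_H = 0.7707 × 506 = 390 kJ.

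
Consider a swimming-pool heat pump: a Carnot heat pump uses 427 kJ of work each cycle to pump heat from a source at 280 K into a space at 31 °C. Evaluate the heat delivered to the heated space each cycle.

Q_H ≈ 5380 kJ

T_H = 31 °C → 31 + 273.15 = 304.15 K.
Reversible heating COP: COP_HP = T_H/(T_H − T_C) = 304.15/24.15 = 12.5942.
Q_H = COP_HP · W = 12.5942 × 427 = 5380 kJ.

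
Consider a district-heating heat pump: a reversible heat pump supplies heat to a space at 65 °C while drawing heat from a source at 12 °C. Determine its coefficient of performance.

COP_HP ≈ 6.380

T_H = 65 °C → 65 + 273.15 = 338.15 K.
T_C = 12 °C → 12 + 273.15 = 285.15 K.
The Carnot heat-pump COP is COP_HP = T_H/(T_H − T_C) = 338.15/(338.15 − 285.15) = 6.380.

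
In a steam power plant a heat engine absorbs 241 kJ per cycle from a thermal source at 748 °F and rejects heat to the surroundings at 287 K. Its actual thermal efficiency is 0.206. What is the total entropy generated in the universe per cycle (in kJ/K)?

ΔS_univ ≈ 0.3075 kJ/K

T_H = 748 °F → (748 − 32) × 5/9 = 397.78 °C = 670.93 K.
W = η·Q_H = 0.206 × 241 = 49.65 kJ, so Q_C = Q_H − W = 191.4 kJ.
The hot reservoir loses entropy Q_H/T_H = 241/670.93 = 0.3592 kJ/K; the cold reservoir gains Q_C/T_C = 191.4/287.00 = 0.6667 kJ/K.
ΔS_univ = −Q_H/T_H + Q_C/T_C = 0.3075 kJ/K (> 0, since η = 0.206 < η_Carnot = 0.572).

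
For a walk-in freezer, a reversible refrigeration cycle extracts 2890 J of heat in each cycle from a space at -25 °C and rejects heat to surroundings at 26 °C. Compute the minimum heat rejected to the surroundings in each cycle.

Q_H ≈ 3480 J

T_H = 26 °C → 26 + 273.15 = 299.15 K.
T_C = -25 °C → -25 + 273.15 = 248.15 K.
For a reversible cycle Q_H/Q_C = T_H/T_C, so Q_H = Q_C·T_H/T_C = 2890 × 299.15/248.15 = 3480 J.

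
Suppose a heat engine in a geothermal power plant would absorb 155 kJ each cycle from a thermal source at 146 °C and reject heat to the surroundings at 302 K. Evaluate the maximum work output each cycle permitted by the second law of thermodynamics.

T_H = 146 °C → 146 + 273.15 = 419.15 K.
The second-law ceiling is the Carnot efficiency, η_max = 1 − T_C/T_H = 1 − 302.00/419.15 = 0.2795.
W_max = η_max · Q_H = 0.2795 × 155 = 43.3 kJ.

W_max ≈ 43.3 kJ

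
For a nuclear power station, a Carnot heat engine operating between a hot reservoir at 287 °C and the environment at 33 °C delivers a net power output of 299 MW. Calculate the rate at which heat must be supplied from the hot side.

Q̇_H ≈ 659 MW

T_H = 287 °C → 287 + 273.15 = 560.15 K.
T_C = 33 °C → 33 + 273.15 = 306.15 K.
Carnot efficiency: η = 1 − T_C/T_H = 1 − 306.15/560.15 = 0.4534.
Q_H = W/η = 299/0.4534 = 659 MW.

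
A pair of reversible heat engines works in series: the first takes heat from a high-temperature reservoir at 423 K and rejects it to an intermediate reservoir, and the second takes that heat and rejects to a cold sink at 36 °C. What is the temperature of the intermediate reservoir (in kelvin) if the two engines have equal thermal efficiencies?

T_m ≈ 362 K

T_C = 36 °C → 36 + 273.15 = 309.15 K.
Equal efficiencies require 1 − T_m/T_H = 1 − T_C/T_m, i.e. T_m/T_H = T_C/T_m, so T_m = √(T_H·T_C) = √(423.00 × 309.15) = 362 K.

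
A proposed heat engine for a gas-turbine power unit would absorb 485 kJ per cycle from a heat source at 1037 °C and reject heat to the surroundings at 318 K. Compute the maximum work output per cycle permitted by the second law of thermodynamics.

W_max ≈ 367 kJ

T_H = 1037 °C → 1037 + 273.15 = 1310.15 K.
No engine can exceed the Carnot limit: η_max = 1 − T_C/T_H = 1 − 318.00/1310.15 = 0.7573.
W_max = η_max · Q_H = 0.7573 × 485 = 367 kJ.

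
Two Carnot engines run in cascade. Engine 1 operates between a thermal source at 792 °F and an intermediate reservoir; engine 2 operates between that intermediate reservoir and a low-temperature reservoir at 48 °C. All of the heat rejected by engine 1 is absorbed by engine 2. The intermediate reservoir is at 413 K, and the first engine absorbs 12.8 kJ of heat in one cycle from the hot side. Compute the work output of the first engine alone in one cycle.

W₁ ≈ 5.20 kJ

T_H = 792 °F → (792 − 32) × 5/9 = 422.22 °C = 695.37 K.
T_C = 48 °C → 48 + 273.15 = 321.15 K.
First-stage efficiency η₁ = 1 − T_m/T_H = 1 − 413.00/695.37 = 0.4061.
W₁ = η₁·Q_H = 0.4061 × 12.8 = 5.20 kJ.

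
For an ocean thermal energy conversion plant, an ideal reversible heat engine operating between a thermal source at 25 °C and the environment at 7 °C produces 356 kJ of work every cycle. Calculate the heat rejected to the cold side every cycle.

Q_C ≈ 5540 kJ

T_H = 25 °C → 25 + 273.15 = 298.15 K.
T_C = 7 °C → 7 + 273.15 = 280.15 K.
Since the cycle is reversible, η = 1 − T_C/T_H = 1 − 280.15/298.15 = 0.0604.
Since Q_C/Q_H = T_C/T_H and Q_H = W/η, Q_C = W·T_C/(T_H − T_C) = 356 × 280.15/18.00 = 5540 kJ.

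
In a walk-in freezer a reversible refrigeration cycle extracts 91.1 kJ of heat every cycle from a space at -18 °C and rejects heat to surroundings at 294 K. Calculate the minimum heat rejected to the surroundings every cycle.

T_C = -18 °C → -18 + 273.15 = 255.15 K.
For a reversible cycle Q_H/Q_C = T_H/T_C, so Q_H = Q_C·T_H/T_C = 91.1 × 294.00/255.15 = 105 kJ.

Q_H ≈ 105 kJ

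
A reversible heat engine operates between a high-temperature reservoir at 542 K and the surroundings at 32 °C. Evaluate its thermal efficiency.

T_C = 32 °C → 32 + 273.15 = 305.15 K.
The Carnot efficiency is η = 1 − T_C/T_H = 1 − 305.15/542.00 = 0.437.

η ≈ 0.437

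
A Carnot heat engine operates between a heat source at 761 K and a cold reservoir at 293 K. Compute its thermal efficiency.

η ≈ 0.6150

For a reversible engine, η = 1 − T_C/T_H = 1 − 293.00/761.00 = 0.6150.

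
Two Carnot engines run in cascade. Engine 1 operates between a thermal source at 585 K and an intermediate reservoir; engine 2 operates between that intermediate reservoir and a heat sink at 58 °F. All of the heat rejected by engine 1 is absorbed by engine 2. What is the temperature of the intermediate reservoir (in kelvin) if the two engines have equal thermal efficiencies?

T_C = 58 °F → (58 − 32) × 5/9 = 14.44 °C = 287.59 K.
Equal efficiencies require 1 − T_m/T_H = 1 − T_C/T_m, i.e. T_m/T_H = T_C/T_m, so T_m = √(T_H·T_C) = √(585.00 × 287.59) = 410 K.

T_m ≈ 410 K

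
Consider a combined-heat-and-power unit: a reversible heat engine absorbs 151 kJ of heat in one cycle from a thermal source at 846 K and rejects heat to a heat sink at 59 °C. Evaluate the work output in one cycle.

W ≈ 91.7 kJ

T_C = 59 °C → 59 + 273.15 = 332.15 K.
Since the cycle is reversible, η = 1 − T_C/T_H = 1 − 332.15/846.00 = 0.6074.
W = η·Q_H = 0.6074 × 151 = 91.7 kJ.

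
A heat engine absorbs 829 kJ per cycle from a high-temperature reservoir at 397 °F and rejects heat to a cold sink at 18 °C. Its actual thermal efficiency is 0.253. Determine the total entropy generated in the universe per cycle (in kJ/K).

T_H = 397 °F → (397 − 32) × 5/9 = 202.78 °C = 475.93 K.
T_C = 18 °C → 18 + 273.15 = 291.15 K.
W = η·Q_H = 0.253 × 829 = 209.7 kJ, so Q_C = Q_H − W = 619.3 kJ.
The hot reservoir loses entropy Q_H/T_H = 829/475.93 = 1.742 kJ/K; the cold reservoir gains Q_C/T_C = 619.3/291.15 = 2.127 kJ/K.
ΔS_univ = −Q_H/T_H + Q_C/T_C = 0.3851 kJ/K (> 0, since η = 0.253 < η_Carnot = 0.388).

ΔS_univ ≈ 0.3851 kJ/K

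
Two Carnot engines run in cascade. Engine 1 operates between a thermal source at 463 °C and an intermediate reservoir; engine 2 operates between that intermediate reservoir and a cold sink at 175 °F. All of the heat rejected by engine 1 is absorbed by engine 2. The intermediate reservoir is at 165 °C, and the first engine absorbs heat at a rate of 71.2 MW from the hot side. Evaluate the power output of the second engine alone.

Ẇ₂ ≈ 8.275 MW

T_H = 463 °C → 463 + 273.15 = 736.15 K.
T_C = 175 °F → (175 − 32) × 5/9 = 79.44 °C = 352.59 K.
T_m = 165 °C → 165 + 273.15 = 438.15 K.
Heat entering the second stage: Q_m = Q_H·(T_m/T_H) = 71.2 × 438.15/736.15 = 42.38 MW.
Second-stage efficiency η₂ = 1 − T_C/T_m = 1 − 352.59/438.15 = 0.1953, so W₂ = η₂·Q_m = 8.275 MW.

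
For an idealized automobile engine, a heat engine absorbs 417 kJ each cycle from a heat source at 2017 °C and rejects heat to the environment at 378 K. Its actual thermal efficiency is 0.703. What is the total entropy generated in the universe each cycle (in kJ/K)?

T_H = 2017 °C → 2017 + 273.15 = 2290.15 K.
W = η·Q_H = 0.703 × 417 = 293.2 kJ, so Q_C = Q_H − W = 123.8 kJ.
Entropy balance on the reservoirs: −Q_H/T_H = -0.1821 kJ/K, +Q_C/T_C = 0.3276 kJ/K.
ΔS_univ = −Q_H/T_H + Q_C/T_C = 0.1456 kJ/K (> 0, since η = 0.703 < η_Carnot = 0.835).

ΔS_univ ≈ 0.1456 kJ/K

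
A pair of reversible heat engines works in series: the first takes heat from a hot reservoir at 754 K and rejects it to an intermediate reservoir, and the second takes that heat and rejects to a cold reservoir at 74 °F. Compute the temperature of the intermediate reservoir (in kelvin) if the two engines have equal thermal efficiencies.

T_m ≈ 473 K

T_C = 74 °F → (74 − 32) × 5/9 = 23.33 °C = 296.48 K.
Equal efficiencies require 1 − T_m/T_H = 1 − T_C/T_m, i.e. T_m/T_H = T_C/T_m, so T_m = √(T_H·T_C) = √(754.00 × 296.48) = 473 K.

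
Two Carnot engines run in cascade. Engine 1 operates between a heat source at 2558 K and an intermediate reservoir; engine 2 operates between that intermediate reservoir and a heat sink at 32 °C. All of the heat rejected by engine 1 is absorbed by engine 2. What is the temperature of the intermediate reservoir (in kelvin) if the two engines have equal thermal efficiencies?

T_C = 32 °C → 32 + 273.15 = 305.15 K.
Equal efficiencies require 1 − T_m/T_H = 1 − T_C/T_m, i.e. T_m/T_H = T_C/T_m, so T_m = √(T_H·T_C) = √(2558.00 × 305.15) = 884 K.

T_m ≈ 884 K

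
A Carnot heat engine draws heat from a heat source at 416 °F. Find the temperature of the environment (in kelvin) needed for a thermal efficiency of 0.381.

T_C ≈ 301 K

T_H = 416 °F → (416 − 32) × 5/9 = 213.33 °C = 486.48 K.
From η = 1 − T_C/T_H, T_C = T_H·(1 − η) = 486.48 × (1 − 0.381) = 301 K.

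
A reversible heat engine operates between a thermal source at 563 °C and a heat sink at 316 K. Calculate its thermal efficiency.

η ≈ 0.622

T_H = 563 °C → 563 + 273.15 = 836.15 K.
Carnot efficiency: η = 1 − T_C/T_H = 1 − 316.00/836.15 = 0.622.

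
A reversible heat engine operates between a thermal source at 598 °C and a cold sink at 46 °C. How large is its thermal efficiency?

η ≈ 0.634

T_H = 598 °C → 598 + 273.15 = 871.15 K.
T_C = 46 °C → 46 + 273.15 = 319.15 K.
η_rev = 1 − T_C/T_H = 1 − 319.15/871.15 = 0.634.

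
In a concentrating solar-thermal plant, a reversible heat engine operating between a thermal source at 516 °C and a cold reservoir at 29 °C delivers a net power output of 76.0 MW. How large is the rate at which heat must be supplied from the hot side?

Q̇_H ≈ 123 MW

T_H = 516 °C → 516 + 273.15 = 789.15 K.
T_C = 29 °C → 29 + 273.15 = 302.15 K.
Carnot efficiency: η = 1 − T_C/T_H = 1 − 302.15/789.15 = 0.6171.
Q_H = W/η = 76.0/0.6171 = 123 MW.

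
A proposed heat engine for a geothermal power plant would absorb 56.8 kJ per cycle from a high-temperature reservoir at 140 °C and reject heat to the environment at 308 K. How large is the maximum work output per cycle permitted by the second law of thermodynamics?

T_H = 140 °C → 140 + 273.15 = 413.15 K.
By the Carnot theorem, η_max = 1 − T_C/T_H = 1 − 308.00/413.15 = 0.2545.
W_max = η_max · Q_H = 0.2545 × 56.8 = 14.46 kJ.

W_max ≈ 14.46 kJ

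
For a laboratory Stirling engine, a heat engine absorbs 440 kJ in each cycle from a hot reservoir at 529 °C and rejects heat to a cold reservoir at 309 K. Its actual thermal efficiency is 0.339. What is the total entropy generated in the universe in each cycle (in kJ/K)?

ΔS_univ ≈ 0.393 kJ/K

T_H = 529 °C → 529 + 273.15 = 802.15 K.
W = η·Q_H = 0.339 × 440 = 149.2 kJ, so Q_C = Q_H − W = 290.8 kJ.
The hot reservoir loses entropy Q_H/T_H = 440/802.15 = 0.5485 kJ/K; the cold reservoir gains Q_C/T_C = 290.8/309.00 = 0.9412 kJ/K.
ΔS_univ = −Q_H/T_H + Q_C/T_C = 0.393 kJ/K (> 0, since η = 0.339 < η_Carnot = 0.615).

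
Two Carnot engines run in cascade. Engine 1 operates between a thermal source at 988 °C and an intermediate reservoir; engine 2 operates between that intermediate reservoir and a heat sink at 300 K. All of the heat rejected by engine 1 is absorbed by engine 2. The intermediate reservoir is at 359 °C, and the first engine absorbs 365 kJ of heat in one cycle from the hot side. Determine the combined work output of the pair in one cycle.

W_total ≈ 278 kJ

T_H = 988 °C → 988 + 273.15 = 1261.15 K.
Two reversible stages in series are equivalent to a single Carnot engine between T_H and T_C, so η_total = 1 − T_C/T_H = 1 − 300.00/1261.15 = 0.7621.
W_total = η_total · Q_H = 0.7621 × 365 = 278 kJ.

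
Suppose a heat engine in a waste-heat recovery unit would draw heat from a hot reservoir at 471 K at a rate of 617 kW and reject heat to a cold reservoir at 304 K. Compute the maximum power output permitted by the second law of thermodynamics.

The second-law ceiling is the Carnot efficiency, η_max = 1 − T_C/T_H = 1 − 304.00/471.00 = 0.3546.
W_max = η_max · Q_H = 0.3546 × 617 = 219 kW.

Ẇ_max ≈ 219 kW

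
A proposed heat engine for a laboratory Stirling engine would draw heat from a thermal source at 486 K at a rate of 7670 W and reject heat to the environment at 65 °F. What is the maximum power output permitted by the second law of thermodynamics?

Ẇ_max ≈ 3070 W

T_C = 65 °F → (65 − 32) × 5/9 = 18.33 °C = 291.48 K.
The upper bound on efficiency is η_max = 1 − T_C/T_H = 1 − 291.48/486.00 = 0.4002.
W_max = η_max · Q_H = 0.4002 × 7670 = 3070 W.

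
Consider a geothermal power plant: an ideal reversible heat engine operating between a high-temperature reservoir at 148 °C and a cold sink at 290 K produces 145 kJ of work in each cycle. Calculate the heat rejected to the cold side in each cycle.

Q_C ≈ 321 kJ

T_H = 148 °C → 148 + 273.15 = 421.15 K.
η_rev = 1 − T_C/T_H = 1 − 290.00/421.15 = 0.3114.
Since Q_C/Q_H = T_C/T_H and Q_H = W/η, Q_C = W·T_C/(T_H − T_C) = 145 × 290.00/131.15 = 321 kJ.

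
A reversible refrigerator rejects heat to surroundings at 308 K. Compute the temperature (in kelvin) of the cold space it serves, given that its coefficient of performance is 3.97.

T_C ≈ 246 K

COP_R = T_C/(T_H − T_C) ⇒ T_C = T_H·COP_R/(1 + COP_R) = 308.00 × 3.97/(1 + 3.97) = 246 K.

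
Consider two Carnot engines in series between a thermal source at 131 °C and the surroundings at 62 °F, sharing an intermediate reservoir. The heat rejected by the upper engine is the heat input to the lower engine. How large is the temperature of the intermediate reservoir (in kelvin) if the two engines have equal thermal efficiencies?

T_m ≈ 342 K

T_H = 131 °C → 131 + 273.15 = 404.15 K.
T_C = 62 °F → (62 − 32) × 5/9 = 16.67 °C = 289.82 K.
Equal efficiencies require 1 − T_m/T_H = 1 − T_C/T_m, i.e. T_m/T_H = T_C/T_m, so T_m = √(T_H·T_C) = √(404.15 × 289.82) = 342 K.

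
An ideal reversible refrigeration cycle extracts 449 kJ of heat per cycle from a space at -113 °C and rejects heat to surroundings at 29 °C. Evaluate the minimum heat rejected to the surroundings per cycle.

T_H = 29 °C → 29 + 273.15 = 302.15 K.
T_C = -113 °C → -113 + 273.15 = 160.15 K.
For a reversible cycle Q_H/Q_C = T_H/T_C, so Q_H = Q_C·T_H/T_C = 449 × 302.15/160.15 = 847 kJ.

Q_H ≈ 847 kJ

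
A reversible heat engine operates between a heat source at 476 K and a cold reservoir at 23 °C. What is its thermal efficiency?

T_C = 23 °C → 23 + 273.15 = 296.15 K.
The Carnot efficiency is η = 1 − T_C/T_H = 1 − 296.15/476.00 = 0.378.

η ≈ 0.378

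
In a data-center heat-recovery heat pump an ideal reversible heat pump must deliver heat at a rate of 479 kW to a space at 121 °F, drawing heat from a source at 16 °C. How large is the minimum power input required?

T_H = 121 °F → (121 − 32) × 5/9 = 49.44 °C = 322.59 K.
T_C = 16 °C → 16 + 273.15 = 289.15 K.
For a reversible heat pump, COP_HP = T_H/(T_H − T_C) = 322.59/33.44 = 9.6457.
W = Q_H/COP_HP = 479/9.6457 = 49.7 kW.

Ẇ_in ≈ 49.7 kW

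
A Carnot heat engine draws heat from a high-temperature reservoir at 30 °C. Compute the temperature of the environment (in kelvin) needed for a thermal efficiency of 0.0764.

T_C ≈ 280.0 K

T_H = 30 °C → 30 + 273.15 = 303.15 K.
From η = 1 − T_C/T_H, T_C = T_H·(1 − η) = 303.15 × (1 − 0.0764) = 280.0 K.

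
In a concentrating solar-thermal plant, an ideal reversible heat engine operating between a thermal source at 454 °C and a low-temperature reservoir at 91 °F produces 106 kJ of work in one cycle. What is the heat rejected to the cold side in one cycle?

Q_C ≈ 77.0 kJ

T_H = 454 °C → 454 + 273.15 = 727.15 K.
T_C = 91 °F → (91 − 32) × 5/9 = 32.78 °C = 305.93 K.
Carnot efficiency: η = 1 − T_C/T_H = 1 − 305.93/727.15 = 0.5793.
Since Q_C/Q_H = T_C/T_H and Q_H = W/η, Q_C = W·T_C/(T_H − T_C) = 106 × 305.93/421.22 = 77.0 kJ.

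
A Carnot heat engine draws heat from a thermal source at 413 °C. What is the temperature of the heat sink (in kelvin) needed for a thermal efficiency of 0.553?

T_H = 413 °C → 413 + 273.15 = 686.15 K.
From η = 1 − T_C/T_H, T_C = T_H·(1 − η) = 686.15 × (1 − 0.553) = 306.7 K.

T_C ≈ 306.7 K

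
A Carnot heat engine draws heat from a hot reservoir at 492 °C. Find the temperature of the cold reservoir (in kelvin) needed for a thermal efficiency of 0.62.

T_H = 492 °C → 492 + 273.15 = 765.15 K.
From η = 1 − T_C/T_H, T_C = T_H·(1 − η) = 765.15 × (1 − 0.62) = 290.8 K.

T_C ≈ 290.8 K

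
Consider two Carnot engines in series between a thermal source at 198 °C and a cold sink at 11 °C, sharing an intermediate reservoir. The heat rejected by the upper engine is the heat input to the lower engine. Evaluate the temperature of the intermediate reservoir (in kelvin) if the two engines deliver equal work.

T_m ≈ 377.6 K

T_H = 198 °C → 198 + 273.15 = 471.15 K.
T_C = 11 °C → 11 + 273.15 = 284.15 K.
For reversible stages Q_m = Q_H·(T_m/T_H). Setting W₁ = Q_H(1 − T_m/T_H) equal to W₂ = Q_m(1 − T_C/T_m) = Q_H·(T_m − T_C)/T_H gives T_H − T_m = T_m − T_C, so T_m = (T_H + T_C)/2 = (471.15 + 284.15)/2 = 377.6 K.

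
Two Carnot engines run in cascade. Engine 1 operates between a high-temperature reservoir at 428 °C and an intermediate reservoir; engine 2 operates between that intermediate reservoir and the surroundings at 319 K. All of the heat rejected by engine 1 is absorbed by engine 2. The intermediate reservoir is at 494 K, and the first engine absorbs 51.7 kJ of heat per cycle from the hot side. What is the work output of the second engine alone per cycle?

T_H = 428 °C → 428 + 273.15 = 701.15 K.
Heat entering the second stage: Q_m = Q_H·(T_m/T_H) = 51.7 × 494.00/701.15 = 36.4 kJ.
Second-stage efficiency η₂ = 1 − T_C/T_m = 1 − 319.00/494.00 = 0.3543, so W₂ = η₂·Q_m = 12.9 kJ.

W₂ ≈ 12.9 kJ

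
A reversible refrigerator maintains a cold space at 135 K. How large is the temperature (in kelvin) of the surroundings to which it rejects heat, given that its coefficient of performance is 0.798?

COP_R = T_C/(T_H − T_C) ⇒ T_H = T_C·(1 + 1/COP_R) = 135.00 × (1 + 1/0.798) = 304 K.

T_H ≈ 304 K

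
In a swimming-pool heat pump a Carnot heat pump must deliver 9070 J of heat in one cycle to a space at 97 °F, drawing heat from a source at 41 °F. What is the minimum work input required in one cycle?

W_in ≈ 912 J

T_H = 97 °F → (97 − 32) × 5/9 = 36.11 °C = 309.26 K.
T_C = 41 °F → (41 − 32) × 5/9 = 5.00 °C = 278.15 K.
Reversible heating COP: COP_HP = T_H/(T_H − T_C) = 309.26/31.11 = 9.9405.
W = Q_H/COP_HP = 9070/9.9405 = 912 J.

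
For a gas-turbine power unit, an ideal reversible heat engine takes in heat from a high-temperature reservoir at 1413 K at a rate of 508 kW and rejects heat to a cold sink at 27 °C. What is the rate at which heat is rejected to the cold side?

Q̇_C ≈ 108 kW

T_C = 27 °C → 27 + 273.15 = 300.15 K.
Since the cycle is reversible, η = 1 − T_C/T_H = 1 − 300.15/1413.00 = 0.7876.
For a reversible cycle Q_C/Q_H = T_C/T_H, so Q_C = 508 × 300.15/1413.00 = 108 kW.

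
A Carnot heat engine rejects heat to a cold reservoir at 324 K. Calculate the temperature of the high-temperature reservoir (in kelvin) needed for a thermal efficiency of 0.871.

From η = 1 − T_C/T_H, solving for T_H gives T_H = T_C/(1 − η) = 324.00/(1 − 0.871) = 2510 K.

T_H ≈ 2510 K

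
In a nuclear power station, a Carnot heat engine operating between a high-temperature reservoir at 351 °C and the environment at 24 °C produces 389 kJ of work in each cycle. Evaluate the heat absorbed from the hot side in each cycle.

T_H = 351 °C → 351 + 273.15 = 624.15 K.
T_C = 24 °C → 24 + 273.15 = 297.15 K.
Carnot efficiency: η = 1 − T_C/T_H = 1 − 297.15/624.15 = 0.5239.
Q_H = W/η = 389/0.5239 = 742 kJ.

Q_H ≈ 742 kJ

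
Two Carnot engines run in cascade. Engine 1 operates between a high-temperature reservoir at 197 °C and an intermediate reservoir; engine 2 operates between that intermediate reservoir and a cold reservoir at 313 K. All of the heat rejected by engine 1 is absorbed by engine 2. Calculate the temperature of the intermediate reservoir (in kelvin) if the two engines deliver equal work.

T_H = 197 °C → 197 + 273.15 = 470.15 K.
For reversible stages Q_m = Q_H·(T_m/T_H). Setting W₁ = Q_H(1 − T_m/T_H) equal to W₂ = Q_m(1 − T_C/T_m) = Q_H·(T_m − T_C)/T_H gives T_H − T_m = T_m − T_C, so T_m = (T_H + T_C)/2 = (470.15 + 313.00)/2 = 392 K.

T_m ≈ 392 K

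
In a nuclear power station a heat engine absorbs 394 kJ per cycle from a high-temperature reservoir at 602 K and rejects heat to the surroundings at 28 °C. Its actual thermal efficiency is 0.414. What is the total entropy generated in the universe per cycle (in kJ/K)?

T_C = 28 °C → 28 + 273.15 = 301.15 K.
W = η·Q_H = 0.414 × 394 = 163.1 kJ, so Q_C = Q_H − W = 230.9 kJ.
Reservoir entropy changes: ΔS_H = −Q_H/T_H = −394/602.00 = -0.6545 kJ/K and ΔS_C = +Q_C/T_C = 230.9/301.15 = 0.7667 kJ/K.
ΔS_univ = −Q_H/T_H + Q_C/T_C = 0.112 kJ/K (> 0, since η = 0.414 < η_Carnot = 0.500).

ΔS_univ ≈ 0.112 kJ/K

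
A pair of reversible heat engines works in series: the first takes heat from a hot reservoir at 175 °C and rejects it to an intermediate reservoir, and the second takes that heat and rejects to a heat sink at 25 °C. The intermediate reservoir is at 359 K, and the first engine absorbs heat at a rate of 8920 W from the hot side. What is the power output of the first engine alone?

Ẇ₁ ≈ 1770 W

T_H = 175 °C → 175 + 273.15 = 448.15 K.
T_C = 25 °C → 25 + 273.15 = 298.15 K.
First-stage efficiency η₁ = 1 − T_m/T_H = 1 − 359.00/448.15 = 0.1989.
W₁ = η₁·Q_H = 0.1989 × 8920 = 1770 W.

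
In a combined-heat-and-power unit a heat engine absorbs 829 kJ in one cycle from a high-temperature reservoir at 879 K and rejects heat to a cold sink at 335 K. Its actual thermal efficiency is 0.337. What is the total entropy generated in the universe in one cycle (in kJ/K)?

ΔS_univ ≈ 0.6976 kJ/K

W = η·Q_H = 0.337 × 829 = 279.4 kJ, so Q_C = Q_H − W = 549.6 kJ.
The hot reservoir loses entropy Q_H/T_H = 829/879.00 = 0.9431 kJ/K; the cold reservoir gains Q_C/T_C = 549.6/335.00 = 1.641 kJ/K.
ΔS_univ = −Q_H/T_H + Q_C/T_C = 0.6976 kJ/K (> 0, since η = 0.337 < η_Carnot = 0.619).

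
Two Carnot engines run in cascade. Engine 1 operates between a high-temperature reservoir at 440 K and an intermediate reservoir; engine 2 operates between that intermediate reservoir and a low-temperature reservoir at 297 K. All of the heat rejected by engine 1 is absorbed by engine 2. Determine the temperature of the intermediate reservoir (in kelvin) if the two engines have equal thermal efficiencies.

Equal efficiencies require 1 − T_m/T_H = 1 − T_C/T_m, i.e. T_m/T_H = T_C/T_m, so T_m = √(T_H·T_C) = √(440.00 × 297.00) = 361.5 K.

T_m ≈ 361.5 K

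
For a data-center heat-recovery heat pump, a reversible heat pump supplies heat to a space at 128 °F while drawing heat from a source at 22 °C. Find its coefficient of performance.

T_H = 128 °F → (128 − 32) × 5/9 = 53.33 °C = 326.48 K.
T_C = 22 °C → 22 + 273.15 = 295.15 K.
Reversible heating COP: COP_HP = T_H/(T_H − T_C) = 326.48/(326.48 − 295.15) = 10.4.

COP_HP ≈ 10.4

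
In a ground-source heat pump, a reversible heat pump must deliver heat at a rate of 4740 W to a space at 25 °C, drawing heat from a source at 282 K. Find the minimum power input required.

Ẇ_in ≈ 256.8 W

T_H = 25 °C → 25 + 273.15 = 298.15 K.
COP_HP = T_H/(T_H − T_C) = 298.15/16.15 = 18.4613.
W = Q_H/COP_HP = 4740/18.4613 = 256.8 W.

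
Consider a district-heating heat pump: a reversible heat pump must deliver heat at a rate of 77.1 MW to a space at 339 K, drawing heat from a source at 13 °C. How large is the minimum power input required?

Ẇ_in ≈ 12.0 MW

T_C = 13 °C → 13 + 273.15 = 286.15 K.
The Carnot heat-pump COP is COP_HP = T_H/(T_H − T_C) = 339.00/52.85 = 6.4144.
W = Q_H/COP_HP = 77.1/6.4144 = 12.0 MW.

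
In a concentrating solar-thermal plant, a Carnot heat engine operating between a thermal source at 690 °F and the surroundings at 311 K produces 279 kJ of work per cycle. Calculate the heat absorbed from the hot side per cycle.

Q_H ≈ 544 kJ

T_H = 690 °F → (690 − 32) × 5/9 = 365.56 °C = 638.71 K.
For a reversible engine, η = 1 − T_C/T_H = 1 − 311.00/638.71 = 0.5131.
Q_H = W/η = 279/0.5131 = 544 kJ.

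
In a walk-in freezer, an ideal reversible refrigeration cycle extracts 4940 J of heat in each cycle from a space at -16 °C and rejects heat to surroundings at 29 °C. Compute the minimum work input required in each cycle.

W_in ≈ 864 J

T_H = 29 °C → 29 + 273.15 = 302.15 K.
T_C = -16 °C → -16 + 273.15 = 257.15 K.
COP_R = T_C/(T_H − T_C) = 257.15/45.00 = 5.7144.
W = Q_C/COP_R = 4940/5.7144 = 864 J.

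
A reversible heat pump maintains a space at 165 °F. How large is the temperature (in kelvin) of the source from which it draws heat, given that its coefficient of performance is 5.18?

T_C ≈ 280 K

T_H = 165 °F → (165 − 32) × 5/9 = 73.89 °C = 347.04 K.
COP_HP = T_H/(T_H − T_C) ⇒ T_C = T_H·(COP_HP − 1)/COP_HP = 347.04 × (5.18 − 1)/5.18 = 280 K.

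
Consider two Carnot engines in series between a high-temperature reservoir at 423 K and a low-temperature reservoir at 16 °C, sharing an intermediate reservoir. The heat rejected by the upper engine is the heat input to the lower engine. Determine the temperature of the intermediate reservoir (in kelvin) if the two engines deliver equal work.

T_C = 16 °C → 16 + 273.15 = 289.15 K.
For reversible stages Q_m = Q_H·(T_m/T_H). Setting W₁ = Q_H(1 − T_m/T_H) equal to W₂ = Q_m(1 − T_C/T_m) = Q_H·(T_m − T_C)/T_H gives T_H − T_m = T_m − T_C, so T_m = (T_H + T_C)/2 = (423.00 + 289.15)/2 = 356.1 K.

T_m ≈ 356.1 K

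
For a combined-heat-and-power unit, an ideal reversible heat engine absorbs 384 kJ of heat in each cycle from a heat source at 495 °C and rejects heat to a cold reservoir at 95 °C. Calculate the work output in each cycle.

W ≈ 200 kJ

T_H = 495 °C → 495 + 273.15 = 768.15 K.
T_C = 95 °C → 95 + 273.15 = 368.15 K.
Carnot efficiency: η = 1 − T_C/T_H = 1 − 368.15/768.15 = 0.5207.
W = η·Q_H = 0.5207 × 384 = 200 kJ.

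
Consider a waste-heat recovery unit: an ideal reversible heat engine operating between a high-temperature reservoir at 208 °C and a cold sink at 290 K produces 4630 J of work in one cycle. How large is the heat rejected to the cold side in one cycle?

T_H = 208 °C → 208 + 273.15 = 481.15 K.
Since the cycle is reversible, η = 1 − T_C/T_H = 1 − 290.00/481.15 = 0.3973.
Since Q_C/Q_H = T_C/T_H and Q_H = W/η, Q_C = W·T_C/(T_H − T_C) = 4630 × 290.00/191.15 = 7020 J.

Q_C ≈ 7020 J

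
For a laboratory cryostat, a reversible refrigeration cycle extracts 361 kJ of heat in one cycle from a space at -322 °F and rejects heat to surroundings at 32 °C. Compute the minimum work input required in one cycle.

W_in ≈ 1080 kJ

T_H = 32 °C → 32 + 273.15 = 305.15 K.
T_C = -322 °F → (-322 − 32) × 5/9 = -196.67 °C = 76.48 K.
COP_R = T_C/(T_H − T_C) = 76.48/228.67 = 0.3345.
W = Q_C/COP_R = 361/0.3345 = 1080 kJ.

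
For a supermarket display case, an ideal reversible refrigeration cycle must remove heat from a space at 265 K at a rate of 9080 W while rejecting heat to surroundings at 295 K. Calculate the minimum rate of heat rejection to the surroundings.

Q̇_H ≈ 10100 W

For a reversible cycle Q_H/Q_C = T_H/T_C, so Q_H = Q_C·T_H/T_C = 9080 × 295.00/265.00 = 10100 W.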